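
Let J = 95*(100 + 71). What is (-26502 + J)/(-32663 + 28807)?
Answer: 10257/3856 ≈ 2.6600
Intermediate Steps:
J = 16245 (J = 95*171 = 16245)
(-26502 + J)/(-32663 + 28807) = (-26502 + 16245)/(-32663 + 28807) = -10257/(-3856) = -10257*(-1/3856) = 10257/3856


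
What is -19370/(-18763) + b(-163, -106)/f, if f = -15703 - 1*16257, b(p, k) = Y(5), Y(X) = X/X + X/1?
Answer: 309476311/299832740 ≈ 1.0322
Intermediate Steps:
Y(X) = 1 + X (Y(X) = 1 + X*1 = 1 + X)
b(p, k) = 6 (b(p, k) = 1 + 5 = 6)
f = -31960 (f = -15703 - 16257 = -31960)
-19370/(-18763) + b(-163, -106)/f = -19370/(-18763) + 6/(-31960) = -19370*(-1/18763) + 6*(-1/31960) = 19370/18763 - 3/15980 = 309476311/299832740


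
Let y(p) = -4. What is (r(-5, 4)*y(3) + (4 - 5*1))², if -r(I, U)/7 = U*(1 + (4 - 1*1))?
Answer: 199809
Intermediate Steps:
r(I, U) = -28*U (r(I, U) = -7*U*(1 + (4 - 1*1)) = -7*U*(1 + (4 - 1)) = -7*U*(1 + 3) = -7*U*4 = -28*U)
(r(-5, 4)*y(3) + (4 - 5*1))² = (-28*4*(-4) + (4 - 5*1))² = (-112*(-4) + (4 - 5))² = (448 - 1)² = 447² = 199809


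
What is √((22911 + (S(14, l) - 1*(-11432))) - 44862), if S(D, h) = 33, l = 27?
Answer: 7*I*√214 ≈ 102.4*I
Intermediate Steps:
√((22911 + (S(14, l) - 1*(-11432))) - 44862) = √((22911 + (33 - 1*(-11432))) - 44862) = √((22911 + (33 + 11432)) - 44862) = √((22911 + 11465) - 44862) = √(34376 - 44862) = √(-10486) = 7*I*√214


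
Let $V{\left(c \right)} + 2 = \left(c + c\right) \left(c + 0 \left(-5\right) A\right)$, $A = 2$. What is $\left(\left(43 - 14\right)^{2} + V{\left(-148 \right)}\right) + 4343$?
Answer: $48990$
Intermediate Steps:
$V{\left(c \right)} = -2 + 2 c^{2}$ ($V{\left(c \right)} = -2 + \left(c + c\right) \left(c + 0 \left(-5\right) 2\right) = -2 + 2 c \left(c + 0 \cdot 2\right) = -2 + 2 c \left(c + 0\right) = -2 + 2 c c = -2 + 2 c^{2}$)
$\left(\left(43 - 14\right)^{2} + V{\left(-148 \right)}\right) + 4343 = \left(\left(43 - 14\right)^{2} - \left(2 - 2 \left(-148\right)^{2}\right)\right) + 4343 = \left(29^{2} + \left(-2 + 2 \cdot 21904\right)\right) + 4343 = \left(841 + \left(-2 + 43808\right)\right) + 4343 = \left(841 + 43806\right) + 4343 = 44647 + 4343 = 48990$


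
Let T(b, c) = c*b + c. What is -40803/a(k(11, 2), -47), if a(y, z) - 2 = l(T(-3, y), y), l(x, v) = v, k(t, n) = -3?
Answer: 40803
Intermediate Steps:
T(b, c) = c + b*c (T(b, c) = b*c + c = c + b*c)
a(y, z) = 2 + y
-40803/a(k(11, 2), -47) = -40803/(2 - 3) = -40803/(-1) = -40803*(-1) = 40803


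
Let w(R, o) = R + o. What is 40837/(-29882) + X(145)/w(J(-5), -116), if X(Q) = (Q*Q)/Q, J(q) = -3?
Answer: -9192493/3555958 ≈ -2.5851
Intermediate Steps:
X(Q) = Q (X(Q) = Q²/Q = Q)
40837/(-29882) + X(145)/w(J(-5), -116) = 40837/(-29882) + 145/(-3 - 116) = 40837*(-1/29882) + 145/(-119) = -40837/29882 + 145*(-1/119) = -40837/29882 - 145/119 = -9192493/3555958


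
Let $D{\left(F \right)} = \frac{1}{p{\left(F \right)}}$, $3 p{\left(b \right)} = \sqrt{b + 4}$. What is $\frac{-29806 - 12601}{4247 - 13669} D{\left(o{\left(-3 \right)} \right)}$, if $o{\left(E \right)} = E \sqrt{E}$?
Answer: $\frac{127221}{9422 \sqrt{4 - 3 i \sqrt{3}}} \approx 4.7309 + 2.3285 i$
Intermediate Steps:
$p{\left(b \right)} = \frac{\sqrt{4 + b}}{3}$ ($p{\left(b \right)} = \frac{\sqrt{b + 4}}{3} = \frac{\sqrt{4 + b}}{3}$)
$o{\left(E \right)} = E^{\frac{3}{2}}$
$D{\left(F \right)} = \frac{3}{\sqrt{4 + F}}$ ($D{\left(F \right)} = \frac{1}{\frac{1}{3} \sqrt{4 + F}} = \frac{3}{\sqrt{4 + F}}$)
$\frac{-29806 - 12601}{4247 - 13669} D{\left(o{\left(-3 \right)} \right)} = \frac{-29806 - 12601}{4247 - 13669} \frac{3}{\sqrt{4 + \left(-3\right)^{\frac{3}{2}}}} = - \frac{42407}{-9422} \frac{3}{\sqrt{4 - 3 i \sqrt{3}}} = \left(-42407\right) \left(- \frac{1}{9422}\right) \frac{3}{\sqrt{4 - 3 i \sqrt{3}}} = \frac{42407 \frac{3}{\sqrt{4 - 3 i \sqrt{3}}}}{9422} = \frac{127221}{9422 \sqrt{4 - 3 i \sqrt{3}}}$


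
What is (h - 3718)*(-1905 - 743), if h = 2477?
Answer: 3286168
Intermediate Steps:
(h - 3718)*(-1905 - 743) = (2477 - 3718)*(-1905 - 743) = -1241*(-2648) = 3286168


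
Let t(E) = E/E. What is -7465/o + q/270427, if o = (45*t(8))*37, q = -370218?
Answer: -527030105/90052191 ≈ -5.8525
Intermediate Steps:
t(E) = 1
o = 1665 (o = (45*1)*37 = 45*37 = 1665)
-7465/o + q/270427 = -7465/1665 - 370218/270427 = -7465*1/1665 - 370218*1/270427 = -1493/333 - 370218/270427 = -527030105/90052191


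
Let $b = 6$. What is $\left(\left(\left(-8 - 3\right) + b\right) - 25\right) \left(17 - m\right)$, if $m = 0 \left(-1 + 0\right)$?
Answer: $-510$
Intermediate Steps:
$m = 0$ ($m = 0 \left(-1\right) = 0$)
$\left(\left(\left(-8 - 3\right) + b\right) - 25\right) \left(17 - m\right) = \left(\left(\left(-8 - 3\right) + 6\right) - 25\right) \left(17 - 0\right) = \left(\left(-11 + 6\right) - 25\right) \left(17 + 0\right) = \left(-5 - 25\right) 17 = \left(-30\right) 17 = -510$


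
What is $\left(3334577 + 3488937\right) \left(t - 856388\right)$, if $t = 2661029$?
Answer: $12313993128474$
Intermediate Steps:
$\left(3334577 + 3488937\right) \left(t - 856388\right) = \left(3334577 + 3488937\right) \left(2661029 - 856388\right) = 6823514 \cdot 1804641 = 12313993128474$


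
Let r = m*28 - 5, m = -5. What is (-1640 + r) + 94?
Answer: -1691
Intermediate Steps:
r = -145 (r = -5*28 - 5 = -140 - 5 = -145)
(-1640 + r) + 94 = (-1640 - 145) + 94 = -1785 + 94 = -1691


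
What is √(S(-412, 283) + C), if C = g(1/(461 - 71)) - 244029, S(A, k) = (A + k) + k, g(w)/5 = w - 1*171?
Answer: I*√1488937242/78 ≈ 494.7*I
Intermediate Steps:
g(w) = -855 + 5*w (g(w) = 5*(w - 1*171) = 5*(w - 171) = 5*(-171 + w) = -855 + 5*w)
S(A, k) = A + 2*k
C = -19100951/78 (C = (-855 + 5/(461 - 71)) - 244029 = (-855 + 5/390) - 244029 = (-855 + 5*(1/390)) - 244029 = (-855 + 1/78) - 244029 = -66689/78 - 244029 = -19100951/78 ≈ -2.4488e+5)
√(S(-412, 283) + C) = √((-412 + 2*283) - 19100951/78) = √((-412 + 566) - 19100951/78) = √(154 - 19100951/78) = √(-19088939/78) = I*√1488937242/78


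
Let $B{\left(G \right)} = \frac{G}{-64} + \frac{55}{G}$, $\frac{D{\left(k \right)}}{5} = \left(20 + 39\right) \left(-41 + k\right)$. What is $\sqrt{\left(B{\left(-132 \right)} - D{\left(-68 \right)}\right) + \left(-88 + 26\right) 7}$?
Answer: $\frac{\sqrt{4568061}}{12} \approx 178.11$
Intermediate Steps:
$D{\left(k \right)} = -12095 + 295 k$ ($D{\left(k \right)} = 5 \left(20 + 39\right) \left(-41 + k\right) = 5 \cdot 59 \left(-41 + k\right) = 5 \left(-2419 + 59 k\right) = -12095 + 295 k$)
$B{\left(G \right)} = \frac{55}{G} - \frac{G}{64}$ ($B{\left(G \right)} = G \left(- \frac{1}{64}\right) + \frac{55}{G} = - \frac{G}{64} + \frac{55}{G} = \frac{55}{G} - \frac{G}{64}$)
$\sqrt{\left(B{\left(-132 \right)} - D{\left(-68 \right)}\right) + \left(-88 + 26\right) 7} = \sqrt{\left(\left(\frac{55}{-132} - - \frac{33}{16}\right) - \left(-12095 + 295 \left(-68\right)\right)\right) + \left(-88 + 26\right) 7} = \sqrt{\left(\left(55 \left(- \frac{1}{132}\right) + \frac{33}{16}\right) - \left(-12095 - 20060\right)\right) - 434} = \sqrt{\left(\left(- \frac{5}{12} + \frac{33}{16}\right) - -32155\right) - 434} = \sqrt{\left(\frac{79}{48} + 32155\right) - 434} = \sqrt{\frac{1543519}{48} - 434} = \sqrt{\frac{1522687}{48}} = \frac{\sqrt{4568061}}{12}$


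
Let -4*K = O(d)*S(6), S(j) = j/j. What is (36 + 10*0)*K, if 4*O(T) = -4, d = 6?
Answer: 9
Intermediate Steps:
S(j) = 1
O(T) = -1 (O(T) = (1/4)*(-4) = -1)
K = 1/4 (K = -(-1)/4 = -1/4*(-1) = 1/4 ≈ 0.25000)
(36 + 10*0)*K = (36 + 10*0)*(1/4) = (36 + 0)*(1/4) = 36*(1/4) = 9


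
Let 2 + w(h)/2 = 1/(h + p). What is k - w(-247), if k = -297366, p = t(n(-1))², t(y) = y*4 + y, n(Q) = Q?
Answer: -33007181/111 ≈ -2.9736e+5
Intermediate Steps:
t(y) = 5*y (t(y) = 4*y + y = 5*y)
p = 25 (p = (5*(-1))² = (-5)² = 25)
w(h) = -4 + 2/(25 + h) (w(h) = -4 + 2/(h + 25) = -4 + 2/(25 + h))
k - w(-247) = -297366 - 2*(-49 - 2*(-247))/(25 - 247) = -297366 - 2*(-49 + 494)/(-222) = -297366 - 2*(-1)*445/222 = -297366 - 1*(-445/111) = -297366 + 445/111 = -33007181/111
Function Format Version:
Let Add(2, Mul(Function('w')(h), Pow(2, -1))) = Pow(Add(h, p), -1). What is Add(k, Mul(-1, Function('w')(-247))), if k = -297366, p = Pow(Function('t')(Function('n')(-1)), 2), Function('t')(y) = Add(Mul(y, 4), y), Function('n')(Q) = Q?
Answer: Rational(-33007181, 111) ≈ -2.9736e+5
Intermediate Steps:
Function('t')(y) = Mul(5, y) (Function('t')(y) = Add(Mul(4, y), y) = Mul(5, y))
p = 25 (p = Pow(Mul(5, -1), 2) = Pow(-5, 2) = 25)
Function('w')(h) = Add(-4, Mul(2, Pow(Add(25, h), -1))) (Function('w')(h) = Add(-4, Mul(2, Pow(Add(h, 25), -1))) = Add(-4, Mul(2, Pow(Add(25, h), -1))))
Add(k, Mul(-1, Function('w')(-247))) = Add(-297366, Mul(-1, Mul(2, Pow(Add(25, -247), -1), Add(-49, Mul(-2, -247))))) = Add(-297366, Mul(-1, Mul(2, Pow(-222, -1), Add(-49, 494)))) = Add(-297366, Mul(-1, Mul(2, Rational(-1, 222), 445))) = Add(-297366, Mul(-1, Rational(-445, 111))) = Add(-297366, Rational(445, 111)) = Rational(-33007181, 111)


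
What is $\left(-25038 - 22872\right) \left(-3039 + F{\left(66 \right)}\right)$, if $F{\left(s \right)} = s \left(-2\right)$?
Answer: $151922610$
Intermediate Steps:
$F{\left(s \right)} = - 2 s$
$\left(-25038 - 22872\right) \left(-3039 + F{\left(66 \right)}\right) = \left(-25038 - 22872\right) \left(-3039 - 132\right) = - 47910 \left(-3039 - 132\right) = \left(-47910\right) \left(-3171\right) = 151922610$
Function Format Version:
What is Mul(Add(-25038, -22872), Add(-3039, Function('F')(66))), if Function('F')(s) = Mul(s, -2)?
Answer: 151922610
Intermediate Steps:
Function('F')(s) = Mul(-2, s)
Mul(Add(-25038, -22872), Add(-3039, Function('F')(66))) = Mul(Add(-25038, -22872), Add(-3039, Mul(-2, 66))) = Mul(-47910, Add(-3039, -132)) = Mul(-47910, -3171) = 151922610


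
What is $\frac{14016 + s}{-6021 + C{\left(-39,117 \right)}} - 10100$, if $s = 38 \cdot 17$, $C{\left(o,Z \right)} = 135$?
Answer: $- \frac{29731631}{2943} \approx -10102.0$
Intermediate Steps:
$s = 646$
$\frac{14016 + s}{-6021 + C{\left(-39,117 \right)}} - 10100 = \frac{14016 + 646}{-6021 + 135} - 10100 = \frac{14662}{-5886} - 10100 = 14662 \left(- \frac{1}{5886}\right) - 10100 = - \frac{7331}{2943} - 10100 = - \frac{29731631}{2943}$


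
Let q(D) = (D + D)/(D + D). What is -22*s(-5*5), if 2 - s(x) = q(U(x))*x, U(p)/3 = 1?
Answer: -594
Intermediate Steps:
U(p) = 3 (U(p) = 3*1 = 3)
q(D) = 1 (q(D) = (2*D)/((2*D)) = (2*D)*(1/(2*D)) = 1)
s(x) = 2 - x
-22*s(-5*5) = -22*(2 - (-5)*5) = -22*(2 - 1*(-25)) = -22*(2 + 25) = -22*27 = -594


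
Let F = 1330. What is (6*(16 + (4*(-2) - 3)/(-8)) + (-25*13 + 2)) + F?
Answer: 4445/4 ≈ 1111.3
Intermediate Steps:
(6*(16 + (4*(-2) - 3)/(-8)) + (-25*13 + 2)) + F = (6*(16 + (4*(-2) - 3)/(-8)) + (-25*13 + 2)) + 1330 = (6*(16 + (-8 - 3)*(-1/8)) + (-325 + 2)) + 1330 = (6*(16 - 11*(-1/8)) - 323) + 1330 = (6*(16 + 11/8) - 323) + 1330 = (6*(139/8) - 323) + 1330 = (417/4 - 323) + 1330 = -875/4 + 1330 = 4445/4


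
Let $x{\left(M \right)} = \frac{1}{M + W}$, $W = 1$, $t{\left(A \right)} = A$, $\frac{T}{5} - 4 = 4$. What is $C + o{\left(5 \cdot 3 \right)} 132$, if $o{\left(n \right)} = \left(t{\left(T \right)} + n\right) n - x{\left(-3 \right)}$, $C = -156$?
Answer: $108810$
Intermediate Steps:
$T = 40$ ($T = 20 + 5 \cdot 4 = 20 + 20 = 40$)
$x{\left(M \right)} = \frac{1}{1 + M}$ ($x{\left(M \right)} = \frac{1}{M + 1} = \frac{1}{1 + M}$)
$o{\left(n \right)} = \frac{1}{2} + n \left(40 + n\right)$ ($o{\left(n \right)} = \left(40 + n\right) n - \frac{1}{1 - 3} = n \left(40 + n\right) - \frac{1}{-2} = n \left(40 + n\right) - - \frac{1}{2} = n \left(40 + n\right) + \frac{1}{2} = \frac{1}{2} + n \left(40 + n\right)$)
$C + o{\left(5 \cdot 3 \right)} 132 = -156 + \left(\frac{1}{2} + \left(5 \cdot 3\right)^{2} + 40 \cdot 5 \cdot 3\right) 132 = -156 + \left(\frac{1}{2} + 15^{2} + 40 \cdot 15\right) 132 = -156 + \left(\frac{1}{2} + 225 + 600\right) 132 = -156 + \frac{1651}{2} \cdot 132 = -156 + 108966 = 108810$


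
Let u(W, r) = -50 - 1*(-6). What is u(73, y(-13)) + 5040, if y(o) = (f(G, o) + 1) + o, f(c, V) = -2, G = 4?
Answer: 4996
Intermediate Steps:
y(o) = -1 + o (y(o) = (-2 + 1) + o = -1 + o)
u(W, r) = -44 (u(W, r) = -50 + 6 = -44)
u(73, y(-13)) + 5040 = -44 + 5040 = 4996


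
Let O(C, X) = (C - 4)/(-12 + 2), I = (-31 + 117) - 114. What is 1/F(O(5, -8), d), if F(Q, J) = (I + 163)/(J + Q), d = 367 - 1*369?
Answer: -7/450 ≈ -0.015556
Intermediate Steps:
I = -28 (I = 86 - 114 = -28)
O(C, X) = ⅖ - C/10 (O(C, X) = (-4 + C)/(-10) = (-4 + C)*(-⅒) = ⅖ - C/10)
d = -2 (d = 367 - 369 = -2)
F(Q, J) = 135/(J + Q) (F(Q, J) = (-28 + 163)/(J + Q) = 135/(J + Q))
1/F(O(5, -8), d) = 1/(135/(-2 + (⅖ - ⅒*5))) = 1/(135/(-2 + (⅖ - ½))) = 1/(135/(-2 - ⅒)) = 1/(135/(-21/10)) = 1/(135*(-10/21)) = 1/(-450/7) = -7/450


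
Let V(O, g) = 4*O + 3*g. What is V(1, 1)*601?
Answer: 4207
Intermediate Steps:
V(O, g) = 3*g + 4*O
V(1, 1)*601 = (3*1 + 4*1)*601 = (3 + 4)*601 = 7*601 = 4207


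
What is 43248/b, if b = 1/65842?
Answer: 2847534816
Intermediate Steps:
b = 1/65842 ≈ 1.5188e-5
43248/b = 43248/(1/65842) = 43248*65842 = 2847534816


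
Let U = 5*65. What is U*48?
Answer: 15600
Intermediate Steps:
U = 325
U*48 = 325*48 = 15600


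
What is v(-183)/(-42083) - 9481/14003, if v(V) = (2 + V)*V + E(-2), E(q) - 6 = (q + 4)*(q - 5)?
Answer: -45405172/31015171 ≈ -1.4640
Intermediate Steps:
E(q) = 6 + (-5 + q)*(4 + q) (E(q) = 6 + (q + 4)*(q - 5) = 6 + (4 + q)*(-5 + q) = 6 + (-5 + q)*(4 + q))
v(V) = -8 + V*(2 + V) (v(V) = (2 + V)*V + (-14 + (-2)**2 - 1*(-2)) = V*(2 + V) + (-14 + 4 + 2) = V*(2 + V) - 8 = -8 + V*(2 + V))
v(-183)/(-42083) - 9481/14003 = (-8 + (-183)**2 + 2*(-183))/(-42083) - 9481/14003 = (-8 + 33489 - 366)*(-1/42083) - 9481*1/14003 = 33115*(-1/42083) - 499/737 = -33115/42083 - 499/737 = -45405172/31015171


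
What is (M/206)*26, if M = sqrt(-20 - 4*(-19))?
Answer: 26*sqrt(14)/103 ≈ 0.94450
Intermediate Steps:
M = 2*sqrt(14) (M = sqrt(-20 + 76) = sqrt(56) = 2*sqrt(14) ≈ 7.4833)
(M/206)*26 = ((2*sqrt(14))/206)*26 = (sqrt(14)/103)*26 = 26*sqrt(14)/103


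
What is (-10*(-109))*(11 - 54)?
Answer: -46870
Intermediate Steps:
(-10*(-109))*(11 - 54) = 1090*(-43) = -46870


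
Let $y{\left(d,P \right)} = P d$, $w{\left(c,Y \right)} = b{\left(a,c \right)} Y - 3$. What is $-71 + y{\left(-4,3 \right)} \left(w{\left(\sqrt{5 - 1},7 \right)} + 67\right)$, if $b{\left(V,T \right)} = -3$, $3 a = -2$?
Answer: $-587$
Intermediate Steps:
$a = - \frac{2}{3}$ ($a = \frac{1}{3} \left(-2\right) = - \frac{2}{3} \approx -0.66667$)
$w{\left(c,Y \right)} = -3 - 3 Y$ ($w{\left(c,Y \right)} = - 3 Y - 3 = -3 - 3 Y$)
$-71 + y{\left(-4,3 \right)} \left(w{\left(\sqrt{5 - 1},7 \right)} + 67\right) = -71 + 3 \left(-4\right) \left(\left(-3 - 21\right) + 67\right) = -71 - 12 \left(\left(-3 - 21\right) + 67\right) = -71 - 12 \left(-24 + 67\right) = -71 - 516 = -587$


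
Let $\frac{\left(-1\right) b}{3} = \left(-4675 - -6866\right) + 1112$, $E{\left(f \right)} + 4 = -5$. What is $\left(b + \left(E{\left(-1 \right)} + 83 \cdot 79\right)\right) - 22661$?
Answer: $-26022$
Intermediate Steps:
$E{\left(f \right)} = -9$ ($E{\left(f \right)} = -4 - 5 = -9$)
$b = -9909$ ($b = - 3 \left(\left(-4675 - -6866\right) + 1112\right) = - 3 \left(\left(-4675 + 6866\right) + 1112\right) = - 3 \left(2191 + 1112\right) = \left(-3\right) 3303 = -9909$)
$\left(b + \left(E{\left(-1 \right)} + 83 \cdot 79\right)\right) - 22661 = \left(-9909 + \left(-9 + 83 \cdot 79\right)\right) - 22661 = \left(-9909 + \left(-9 + 6557\right)\right) - 22661 = \left(-9909 + 6548\right) - 22661 = -3361 - 22661 = -26022$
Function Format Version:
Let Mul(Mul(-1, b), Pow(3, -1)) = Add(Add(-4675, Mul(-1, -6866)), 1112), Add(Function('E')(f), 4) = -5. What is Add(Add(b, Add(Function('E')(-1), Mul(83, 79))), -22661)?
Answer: -26022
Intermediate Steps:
Function('E')(f) = -9 (Function('E')(f) = Add(-4, -5) = -9)
b = -9909 (b = Mul(-3, Add(Add(-4675, Mul(-1, -6866)), 1112)) = Mul(-3, Add(Add(-4675, 6866), 1112)) = Mul(-3, Add(2191, 1112)) = Mul(-3, 3303) = -9909)
Add(Add(b, Add(Function('E')(-1), Mul(83, 79))), -22661) = Add(Add(-9909, Add(-9, Mul(83, 79))), -22661) = Add(Add(-9909, Add(-9, 6557)), -22661) = Add(Add(-9909, 6548), -22661) = Add(-3361, -22661) = -26022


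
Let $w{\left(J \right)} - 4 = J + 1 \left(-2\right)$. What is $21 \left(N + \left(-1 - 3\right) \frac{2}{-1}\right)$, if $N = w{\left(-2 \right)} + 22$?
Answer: $630$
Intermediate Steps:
$w{\left(J \right)} = 2 + J$ ($w{\left(J \right)} = 4 + \left(J + 1 \left(-2\right)\right) = 4 + \left(J - 2\right) = 4 + \left(-2 + J\right) = 2 + J$)
$N = 22$ ($N = \left(2 - 2\right) + 22 = 0 + 22 = 22$)
$21 \left(N + \left(-1 - 3\right) \frac{2}{-1}\right) = 21 \left(22 + \left(-1 - 3\right) \frac{2}{-1}\right) = 21 \left(22 - 4 \cdot 2 \left(-1\right)\right) = 21 \left(22 - -8\right) = 21 \left(22 + 8\right) = 21 \cdot 30 = 630$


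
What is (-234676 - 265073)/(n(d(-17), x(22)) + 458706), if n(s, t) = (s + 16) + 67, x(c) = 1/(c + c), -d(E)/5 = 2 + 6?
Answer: -12189/11189 ≈ -1.0894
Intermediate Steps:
d(E) = -40 (d(E) = -5*(2 + 6) = -5*8 = -40)
x(c) = 1/(2*c)
n(s, t) = 83 + s (n(s, t) = (16 + s) + 67 = 83 + s)
(-234676 - 265073)/(n(d(-17), x(22)) + 458706) = (-234676 - 265073)/((83 - 40) + 458706) = -499749/(43 + 458706) = -499749/458749 = -499749*1/458749 = -12189/11189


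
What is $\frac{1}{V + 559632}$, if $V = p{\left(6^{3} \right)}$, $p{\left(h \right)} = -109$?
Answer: $\frac{1}{559523} \approx 1.7872 \cdot 10^{-6}$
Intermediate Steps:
$V = -109$
$\frac{1}{V + 559632} = \frac{1}{-109 + 559632} = \frac{1}{559523}$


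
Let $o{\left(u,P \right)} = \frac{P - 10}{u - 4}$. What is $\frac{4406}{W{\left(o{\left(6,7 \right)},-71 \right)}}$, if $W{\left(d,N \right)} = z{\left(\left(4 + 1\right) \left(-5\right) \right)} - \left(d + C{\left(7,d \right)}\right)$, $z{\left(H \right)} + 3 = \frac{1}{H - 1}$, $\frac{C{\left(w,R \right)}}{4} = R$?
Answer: $\frac{28639}{29} \approx 987.55$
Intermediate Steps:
$C{\left(w,R \right)} = 4 R$
$o{\left(u,P \right)} = \frac{-10 + P}{-4 + u}$
$z{\left(H \right)} = -3 + \frac{1}{-1 + H}$ ($z{\left(H \right)} = -3 + \frac{1}{H - 1} = -3 + \frac{1}{-1 + H}$)
$W{\left(d,N \right)} = - \frac{79}{26} - 5 d$ ($W{\left(d,N \right)} = \frac{4 - 3 \left(4 + 1\right) \left(-5\right)}{-1 + \left(4 + 1\right) \left(-5\right)} - \left(d + 4 d\right) = \frac{4 - 3 \cdot 5 \left(-5\right)}{-1 + 5 \left(-5\right)} - 5 d = \frac{4 - -75}{-1 - 25} - 5 d = \frac{4 + 75}{-26} - 5 d = \left(- \frac{1}{26}\right) 79 - 5 d = - \frac{79}{26} - 5 d$)
$\frac{4406}{W{\left(o{\left(6,7 \right)},-71 \right)}} = \frac{4406}{- \frac{79}{26} - 5 \frac{-10 + 7}{-4 + 6}} = \frac{4406}{- \frac{79}{26} - 5 \cdot \frac{1}{2} \left(-3\right)} = \frac{4406}{- \frac{79}{26} - - \frac{15}{2}} = \frac{4406}{- \frac{79}{26} + \frac{15}{2}} = \frac{4406}{\frac{58}{13}} = 4406 \cdot \frac{13}{58} = \frac{28639}{29}$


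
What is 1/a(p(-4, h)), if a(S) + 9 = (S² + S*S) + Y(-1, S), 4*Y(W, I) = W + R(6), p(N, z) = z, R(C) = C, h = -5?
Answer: 4/169 ≈ 0.023669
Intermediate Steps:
Y(W, I) = 3/2 + W/4 (Y(W, I) = (W + 6)/4 = (6 + W)/4 = 3/2 + W/4)
a(S) = -31/4 + 2*S² (a(S) = -9 + ((S² + S*S) + (3/2 + (¼)*(-1))) = -9 + ((S² + S²) + (3/2 - ¼)) = -9 + (2*S² + 5/4) = -9 + (5/4 + 2*S²) = -31/4 + 2*S²)
1/a(p(-4, h)) = 1/(-31/4 + 2*(-5)²) = 1/(-31/4 + 2*25) = 1/(-31/4 + 50) = 1/(169/4) = 4/169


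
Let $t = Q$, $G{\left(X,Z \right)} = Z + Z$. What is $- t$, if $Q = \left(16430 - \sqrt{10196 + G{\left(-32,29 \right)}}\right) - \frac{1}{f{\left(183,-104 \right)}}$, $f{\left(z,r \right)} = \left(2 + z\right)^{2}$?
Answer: $- \frac{562316749}{34225} + \sqrt{10254} \approx -16329.0$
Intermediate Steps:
$G{\left(X,Z \right)} = 2 Z$
$Q = \frac{562316749}{34225} - \sqrt{10254}$ ($Q = \left(16430 - \sqrt{10196 + 2 \cdot 29}\right) - \frac{1}{\left(2 + 183\right)^{2}} = \left(16430 - \sqrt{10196 + 58}\right) - \frac{1}{185^{2}} = \left(16430 - \sqrt{10254}\right) - \frac{1}{34225} = \frac{562316749}{34225} - \sqrt{10254} \approx 16329.0$)
$t = \frac{562316749}{34225} - \sqrt{10254} \approx 16329.0$
$- t = - (\frac{562316749}{34225} - \sqrt{10254}) = - \frac{562316749}{34225} + \sqrt{10254}$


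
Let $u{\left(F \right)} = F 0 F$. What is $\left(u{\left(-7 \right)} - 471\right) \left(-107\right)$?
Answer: $50397$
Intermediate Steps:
$u{\left(F \right)} = 0$ ($u{\left(F \right)} = 0 F = 0$)
$\left(u{\left(-7 \right)} - 471\right) \left(-107\right) = \left(0 - 471\right) \left(-107\right) = \left(-471\right) \left(-107\right) = 50397$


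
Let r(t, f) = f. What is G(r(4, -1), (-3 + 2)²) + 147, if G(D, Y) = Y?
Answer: 148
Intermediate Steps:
G(r(4, -1), (-3 + 2)²) + 147 = (-3 + 2)² + 147 = (-1)² + 147 = 1 + 147 = 148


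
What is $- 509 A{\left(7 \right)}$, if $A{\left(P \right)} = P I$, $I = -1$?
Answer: $3563$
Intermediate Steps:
$A{\left(P \right)} = - P$ ($A{\left(P \right)} = P \left(-1\right) = - P$)
$- 509 A{\left(7 \right)} = - 509 \left(\left(-1\right) 7\right) = \left(-509\right) \left(-7\right) = 3563$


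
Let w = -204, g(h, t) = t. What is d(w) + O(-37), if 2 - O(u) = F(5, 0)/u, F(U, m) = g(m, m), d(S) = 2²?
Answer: 6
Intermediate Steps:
d(S) = 4
F(U, m) = m
O(u) = 2 (O(u) = 2 - 0/u = 2 - 1*0 = 2 + 0 = 2)
d(w) + O(-37) = 4 + 2 = 6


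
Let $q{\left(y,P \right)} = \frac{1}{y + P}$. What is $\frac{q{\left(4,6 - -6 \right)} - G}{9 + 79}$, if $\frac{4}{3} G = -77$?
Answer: $\frac{925}{1408} \approx 0.65696$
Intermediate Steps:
$G = - \frac{231}{4}$ ($G = \frac{3}{4} \left(-77\right) = - \frac{231}{4} \approx -57.75$)
$q{\left(y,P \right)} = \frac{1}{P + y}$
$\frac{q{\left(4,6 - -6 \right)} - G}{9 + 79} = \frac{\frac{1}{\left(6 - -6\right) + 4} - - \frac{231}{4}}{9 + 79} = \frac{\frac{1}{\left(6 + 6\right) + 4} + \frac{231}{4}}{88} = \left(\frac{1}{12 + 4} + \frac{231}{4}\right) \frac{1}{88} = \left(\frac{1}{16} + \frac{231}{4}\right) \frac{1}{88} = \frac{925}{16} \cdot \frac{1}{88} = \frac{925}{1408}$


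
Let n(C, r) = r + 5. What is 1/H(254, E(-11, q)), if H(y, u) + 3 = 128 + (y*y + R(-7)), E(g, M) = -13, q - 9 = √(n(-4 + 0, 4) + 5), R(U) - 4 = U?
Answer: 1/64638 ≈ 1.5471e-5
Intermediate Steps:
n(C, r) = 5 + r
R(U) = 4 + U
q = 9 + √14 (q = 9 + √((5 + 4) + 5) = 9 + √(9 + 5) = 9 + √14 ≈ 12.742)
H(y, u) = 122 + y² (H(y, u) = -3 + (128 + (y*y + (4 - 7))) = -3 + (128 + (y² - 3)) = -3 + (128 + (-3 + y²)) = -3 + (125 + y²) = 122 + y²)
1/H(254, E(-11, q)) = 1/(122 + 254²) = 1/(122 + 64516) = 1/64638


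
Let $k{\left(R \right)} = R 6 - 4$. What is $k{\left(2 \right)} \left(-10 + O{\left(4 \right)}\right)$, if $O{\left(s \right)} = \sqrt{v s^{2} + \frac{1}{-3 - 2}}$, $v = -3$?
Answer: $-80 + \frac{8 i \sqrt{1205}}{5} \approx -80.0 + 55.541 i$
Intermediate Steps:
$k{\left(R \right)} = -4 + 6 R$ ($k{\left(R \right)} = 6 R - 4 = -4 + 6 R$)
$O{\left(s \right)} = \sqrt{- \frac{1}{5} - 3 s^{2}}$ ($O{\left(s \right)} = \sqrt{- 3 s^{2} + \frac{1}{-3 - 2}} = \sqrt{- 3 s^{2} + \frac{1}{-5}} = \sqrt{- 3 s^{2} - \frac{1}{5}} = \sqrt{- \frac{1}{5} - 3 s^{2}}$)
$k{\left(2 \right)} \left(-10 + O{\left(4 \right)}\right) = \left(-4 + 6 \cdot 2\right) \left(-10 + \frac{\sqrt{-5 - 75 \cdot 4^{2}}}{5}\right) = \left(-4 + 12\right) \left(-10 + \frac{\sqrt{-5 - 1200}}{5}\right) = 8 \left(-10 + \frac{\sqrt{-5 - 1200}}{5}\right) = 8 \left(-10 + \frac{\sqrt{-1205}}{5}\right) = 8 \left(-10 + \frac{i \sqrt{1205}}{5}\right) = -80 + \frac{8 i \sqrt{1205}}{5}$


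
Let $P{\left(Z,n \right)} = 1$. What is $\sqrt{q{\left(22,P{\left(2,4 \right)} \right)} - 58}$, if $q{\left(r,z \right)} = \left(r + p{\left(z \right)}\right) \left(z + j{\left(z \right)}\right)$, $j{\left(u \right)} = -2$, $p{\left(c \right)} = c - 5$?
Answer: $2 i \sqrt{19} \approx 8.7178 i$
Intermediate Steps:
$p{\left(c \right)} = -5 + c$ ($p{\left(c \right)} = c - 5 = -5 + c$)
$q{\left(r,z \right)} = \left(-2 + z\right) \left(-5 + r + z\right)$ ($q{\left(r,z \right)} = \left(r + \left(-5 + z\right)\right) \left(z - 2\right) = \left(-5 + r + z\right) \left(-2 + z\right) = \left(-2 + z\right) \left(-5 + r + z\right)$)
$\sqrt{q{\left(22,P{\left(2,4 \right)} \right)} - 58} = \sqrt{\left(10 + 1^{2} - 7 - 44 + 22 \cdot 1\right) - 58} = \sqrt{\left(10 + 1 - 7 - 44 + 22\right) - 58} = \sqrt{-18 - 58} = \sqrt{-76} = 2 i \sqrt{19}$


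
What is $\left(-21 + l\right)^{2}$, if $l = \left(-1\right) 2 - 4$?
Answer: $729$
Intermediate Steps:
$l = -6$ ($l = -2 - 4 = -6$)
$\left(-21 + l\right)^{2} = \left(-21 - 6\right)^{2} = \left(-27\right)^{2} = 729$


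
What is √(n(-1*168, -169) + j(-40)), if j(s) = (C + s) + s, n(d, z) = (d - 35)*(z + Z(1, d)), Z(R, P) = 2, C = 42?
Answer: √33863 ≈ 184.02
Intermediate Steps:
n(d, z) = (-35 + d)*(2 + z) (n(d, z) = (d - 35)*(z + 2) = (-35 + d)*(2 + z))
j(s) = 42 + 2*s (j(s) = (42 + s) + s = 42 + 2*s)
√(n(-1*168, -169) + j(-40)) = √((-70 - 35*(-169) + 2*(-1*168) - 1*168*(-169)) + (42 + 2*(-40))) = √((-70 + 5915 + 2*(-168) - 168*(-169)) + (42 - 80)) = √((-70 + 5915 - 336 + 28392) - 38) = √(33901 - 38) = √33863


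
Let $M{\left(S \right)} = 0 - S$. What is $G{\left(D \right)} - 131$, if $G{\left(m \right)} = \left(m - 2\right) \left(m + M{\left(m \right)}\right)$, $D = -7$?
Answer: $-131$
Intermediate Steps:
$M{\left(S \right)} = - S$
$G{\left(m \right)} = 0$ ($G{\left(m \right)} = \left(m - 2\right) \left(m - m\right) = \left(-2 + m\right) 0 = 0$)
$G{\left(D \right)} - 131 = 0 - 131 = -131$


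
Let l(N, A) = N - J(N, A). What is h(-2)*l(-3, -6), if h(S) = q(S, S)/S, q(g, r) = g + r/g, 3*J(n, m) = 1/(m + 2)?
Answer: -35/24 ≈ -1.4583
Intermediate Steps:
J(n, m) = 1/(3*(2 + m)) (J(n, m) = 1/(3*(m + 2)) = 1/(3*(2 + m)))
h(S) = (1 + S)/S (h(S) = (S + S/S)/S = (S + 1)/S = (1 + S)/S)
l(N, A) = N - 1/(3*(2 + A))
h(-2)*l(-3, -6) = ((1 - 2)/(-2))*((-⅓ - 3*(2 - 6))/(2 - 6)) = (-½*(-1))*((-⅓ - 3*(-4))/(-4)) = (-(-⅓ + 12)/4)/2 = (-¼*35/3)/2 = (½)*(-35/12) = -35/24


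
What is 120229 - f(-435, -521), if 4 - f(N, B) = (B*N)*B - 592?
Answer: -117957202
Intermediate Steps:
f(N, B) = 596 - N*B² (f(N, B) = 4 - ((B*N)*B - 592) = 4 - (N*B² - 592) = 4 - (-592 + N*B²) = 4 + (592 - N*B²) = 596 - N*B²)
120229 - f(-435, -521) = 120229 - (596 - 1*(-435)*(-521)²) = 120229 - (596 - 1*(-435)*271441) = 120229 - (596 + 118076835) = 120229 - 1*118077431 = 120229 - 118077431 = -117957202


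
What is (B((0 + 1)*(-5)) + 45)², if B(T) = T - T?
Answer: 2025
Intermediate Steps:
B(T) = 0
(B((0 + 1)*(-5)) + 45)² = (0 + 45)² = 45² = 2025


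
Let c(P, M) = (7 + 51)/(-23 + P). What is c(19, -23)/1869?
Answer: -29/3738 ≈ -0.0077582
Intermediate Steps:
c(P, M) = 58/(-23 + P)
c(19, -23)/1869 = (58/(-23 + 19))/1869 = (58/(-4))*(1/1869) = (58*(-¼))*(1/1869) = -29/2*1/1869 = -29/3738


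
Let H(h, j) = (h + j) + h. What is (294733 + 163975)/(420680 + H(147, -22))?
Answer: 114677/105238 ≈ 1.0897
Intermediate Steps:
H(h, j) = j + 2*h
(294733 + 163975)/(420680 + H(147, -22)) = (294733 + 163975)/(420680 + (-22 + 2*147)) = 458708/(420680 + (-22 + 294)) = 458708/(420680 + 272) = 458708/420952 = 458708*(1/420952) = 114677/105238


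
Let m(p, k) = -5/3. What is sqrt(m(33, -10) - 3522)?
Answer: 31*I*sqrt(33)/3 ≈ 59.36*I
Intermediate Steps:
m(p, k) = -5/3 (m(p, k) = (1/3)*(-5) = -5/3)
sqrt(m(33, -10) - 3522) = sqrt(-5/3 - 3522) = sqrt(-10571/3) = 31*I*sqrt(33)/3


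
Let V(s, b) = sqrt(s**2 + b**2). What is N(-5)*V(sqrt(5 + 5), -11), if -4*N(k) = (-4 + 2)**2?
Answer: -sqrt(131) ≈ -11.446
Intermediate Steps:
N(k) = -1 (N(k) = -(-4 + 2)**2/4 = -1/4*(-2)**2 = -1/4*4 = -1)
V(s, b) = sqrt(b**2 + s**2)
N(-5)*V(sqrt(5 + 5), -11) = -sqrt((-11)**2 + (sqrt(5 + 5))**2) = -sqrt(121 + (sqrt(10))**2) = -sqrt(121 + 10) = -sqrt(131)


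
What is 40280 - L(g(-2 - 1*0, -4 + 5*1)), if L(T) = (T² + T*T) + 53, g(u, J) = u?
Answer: 40219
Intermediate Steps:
L(T) = 53 + 2*T² (L(T) = (T² + T²) + 53 = 2*T² + 53 = 53 + 2*T²)
40280 - L(g(-2 - 1*0, -4 + 5*1)) = 40280 - (53 + 2*(-2 - 1*0)²) = 40280 - (53 + 2*(-2 + 0)²) = 40280 - (53 + 2*(-2)²) = 40280 - (53 + 2*4) = 40280 - (53 + 8) = 40280 - 1*61 = 40280 - 61 = 40219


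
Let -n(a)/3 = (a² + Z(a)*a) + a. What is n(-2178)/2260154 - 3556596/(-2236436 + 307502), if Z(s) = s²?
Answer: 4980696308819423/363307324653 ≈ 13709.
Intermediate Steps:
n(a) = -3*a - 3*a² - 3*a³ (n(a) = -3*((a² + a²*a) + a) = -3*((a² + a³) + a) = -3*(a + a² + a³) = -3*a - 3*a² - 3*a³)
n(-2178)/2260154 - 3556596/(-2236436 + 307502) = -3*(-2178)*(1 - 2178 + (-2178)²)/2260154 - 3556596/(-2236436 + 307502) = -3*(-2178)*(1 - 2178 + 4743684)*(1/2260154) - 3556596/(-1928934) = -3*(-2178)*4741507*(1/2260154) - 3556596*(-1/1928934) = 30981006738*(1/2260154) + 592766/321489 = 15490503369/1130077 + 592766/321489 = 4980696308819423/363307324653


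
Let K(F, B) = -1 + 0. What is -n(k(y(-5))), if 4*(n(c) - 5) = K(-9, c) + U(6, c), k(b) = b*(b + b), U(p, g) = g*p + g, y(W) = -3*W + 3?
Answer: -4555/4 ≈ -1138.8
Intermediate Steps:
K(F, B) = -1
y(W) = 3 - 3*W
U(p, g) = g + g*p
k(b) = 2*b² (k(b) = b*(2*b) = 2*b²)
n(c) = 19/4 + 7*c/4 (n(c) = 5 + (-1 + c*(1 + 6))/4 = 5 + (-1 + c*7)/4 = 5 + (-1 + 7*c)/4 = 5 + (-¼ + 7*c/4) = 19/4 + 7*c/4)
-n(k(y(-5))) = -(19/4 + 7*(2*(3 - 3*(-5))²)/4) = -(19/4 + 7*(2*(3 + 15)²)/4) = -(19/4 + 7*(2*18²)/4) = -(19/4 + 7*(2*324)/4) = -(19/4 + (7/4)*648) = -(19/4 + 1134) = -1*4555/4 = -4555/4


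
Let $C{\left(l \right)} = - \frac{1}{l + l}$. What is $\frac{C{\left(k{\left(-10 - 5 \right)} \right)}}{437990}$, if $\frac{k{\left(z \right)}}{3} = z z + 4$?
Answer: $- \frac{1}{601798260} \approx -1.6617 \cdot 10^{-9}$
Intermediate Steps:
$k{\left(z \right)} = 12 + 3 z^{2}$ ($k{\left(z \right)} = 3 \left(z z + 4\right) = 3 \left(z^{2} + 4\right) = 3 \left(4 + z^{2}\right) = 12 + 3 z^{2}$)
$C{\left(l \right)} = - \frac{1}{2 l}$
$\frac{C{\left(k{\left(-10 - 5 \right)} \right)}}{437990} = \frac{\left(- \frac{1}{2}\right) \frac{1}{12 + 3 \left(-10 - 5\right)^{2}}}{437990} = - \frac{1}{2 \left(12 + 3 \left(-15\right)^{2}\right)} \frac{1}{437990} = - \frac{1}{2 \left(12 + 3 \cdot 225\right)} \frac{1}{437990} = - \frac{1}{2 \left(12 + 675\right)} \frac{1}{437990} = - \frac{1}{2 \cdot 687} \cdot \frac{1}{437990} = \left(- \frac{1}{2}\right) \frac{1}{687} \cdot \frac{1}{437990} = \left(- \frac{1}{1374}\right) \frac{1}{437990} = - \frac{1}{601798260}$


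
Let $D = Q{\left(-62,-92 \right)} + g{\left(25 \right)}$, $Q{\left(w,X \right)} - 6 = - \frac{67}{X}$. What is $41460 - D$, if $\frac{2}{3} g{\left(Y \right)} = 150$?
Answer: $\frac{3793001}{92} \approx 41228.0$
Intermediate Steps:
$Q{\left(w,X \right)} = 6 - \frac{67}{X}$
$g{\left(Y \right)} = 225$ ($g{\left(Y \right)} = \frac{3}{2} \cdot 150 = 225$)
$D = \frac{21319}{92}$ ($D = \left(6 - \frac{67}{-92}\right) + 225 = \left(6 - - \frac{67}{92}\right) + 225 = \left(6 + \frac{67}{92}\right) + 225 = \frac{619}{92} + 225 = \frac{21319}{92} \approx 231.73$)
$41460 - D = 41460 - \frac{21319}{92} = \frac{3793001}{92}$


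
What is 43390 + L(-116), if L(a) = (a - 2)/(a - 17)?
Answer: 5770988/133 ≈ 43391.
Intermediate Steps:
L(a) = (-2 + a)/(-17 + a)
43390 + L(-116) = 43390 + (-2 - 116)/(-17 - 116) = 43390 - 118/(-133) = 43390 - 1/133*(-118) = 43390 + 118/133 = 5770988/133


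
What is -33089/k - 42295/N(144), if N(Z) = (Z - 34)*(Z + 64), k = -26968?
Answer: -871671/1402336 ≈ -0.62158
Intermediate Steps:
N(Z) = (-34 + Z)*(64 + Z)
-33089/k - 42295/N(144) = -33089/(-26968) - 42295/(-2176 + 144² + 30*144) = -33089*(-1/26968) - 42295/(-2176 + 20736 + 4320) = 33089/26968 - 42295/22880 = 33089/26968 - 42295*1/22880 = 33089/26968 - 769/416 = -871671/1402336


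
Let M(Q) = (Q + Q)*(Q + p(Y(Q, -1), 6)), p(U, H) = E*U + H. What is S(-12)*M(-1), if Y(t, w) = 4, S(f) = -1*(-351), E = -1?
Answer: -702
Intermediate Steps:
S(f) = 351
p(U, H) = H - U (p(U, H) = -U + H = H - U)
M(Q) = 2*Q*(2 + Q) (M(Q) = (Q + Q)*(Q + (6 - 1*4)) = (2*Q)*(Q + (6 - 4)) = (2*Q)*(Q + 2) = (2*Q)*(2 + Q) = 2*Q*(2 + Q))
S(-12)*M(-1) = 351*(2*(-1)*(2 - 1)) = 351*(2*(-1)*1) = 351*(-2) = -702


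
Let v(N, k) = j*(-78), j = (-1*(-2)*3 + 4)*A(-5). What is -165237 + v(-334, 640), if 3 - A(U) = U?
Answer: -171477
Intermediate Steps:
A(U) = 3 - U
j = 80 (j = (-1*(-2)*3 + 4)*(3 - 1*(-5)) = (2*3 + 4)*(3 + 5) = (6 + 4)*8 = 10*8 = 80)
v(N, k) = -6240 (v(N, k) = 80*(-78) = -6240)
-165237 + v(-334, 640) = -165237 - 6240 = -171477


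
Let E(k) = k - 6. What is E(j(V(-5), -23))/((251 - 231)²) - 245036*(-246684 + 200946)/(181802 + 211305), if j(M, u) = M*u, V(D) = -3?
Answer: 407546126631/14294800 ≈ 28510.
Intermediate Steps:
E(k) = -6 + k
E(j(V(-5), -23))/((251 - 231)²) - 245036*(-246684 + 200946)/(181802 + 211305) = (-6 - 3*(-23))/((251 - 231)²) - 245036*(-246684 + 200946)/(181802 + 211305) = (-6 + 69)/(20²) - 245036/(393107/(-45738)) = 63/400 - 245036/(393107*(-1/45738)) = 63*(1/400) - 245036/(-35737/4158) = 63/400 - 245036*(-4158/35737) = 63/400 + 1018859688/35737 = 407546126631/14294800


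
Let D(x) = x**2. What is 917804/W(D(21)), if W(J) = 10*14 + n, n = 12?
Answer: 229451/38 ≈ 6038.2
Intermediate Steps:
W(J) = 152 (W(J) = 10*14 + 12 = 140 + 12 = 152)
917804/W(D(21)) = 917804/152 = 917804*(1/152) = 229451/38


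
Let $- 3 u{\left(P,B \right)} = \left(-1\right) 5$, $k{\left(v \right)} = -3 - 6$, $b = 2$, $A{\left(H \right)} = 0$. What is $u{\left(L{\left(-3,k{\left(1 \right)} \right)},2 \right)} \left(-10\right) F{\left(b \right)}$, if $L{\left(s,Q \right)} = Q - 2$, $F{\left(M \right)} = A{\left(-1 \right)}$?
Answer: $0$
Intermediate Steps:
$F{\left(M \right)} = 0$
$k{\left(v \right)} = -9$ ($k{\left(v \right)} = -3 - 6 = -9$)
$L{\left(s,Q \right)} = -2 + Q$
$u{\left(P,B \right)} = \frac{5}{3}$ ($u{\left(P,B \right)} = - \frac{\left(-1\right) 5}{3} = \left(- \frac{1}{3}\right) \left(-5\right) = \frac{5}{3}$)
$u{\left(L{\left(-3,k{\left(1 \right)} \right)},2 \right)} \left(-10\right) F{\left(b \right)} = \frac{5}{3} \left(-10\right) 0 = \left(- \frac{50}{3}\right) 0 = 0$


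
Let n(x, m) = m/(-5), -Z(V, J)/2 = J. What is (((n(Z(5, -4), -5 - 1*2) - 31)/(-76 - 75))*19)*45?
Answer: 25308/151 ≈ 167.60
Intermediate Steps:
Z(V, J) = -2*J
n(x, m) = -m/5 (n(x, m) = m*(-⅕) = -m/5)
(((n(Z(5, -4), -5 - 1*2) - 31)/(-76 - 75))*19)*45 = (((-(-5 - 1*2)/5 - 31)/(-76 - 75))*19)*45 = (((-(-5 - 2)/5 - 31)/(-151))*19)*45 = (((-⅕*(-7) - 31)*(-1/151))*19)*45 = (((7/5 - 31)*(-1/151))*19)*45 = (-148/5*(-1/151)*19)*45 = ((148/755)*19)*45 = (2812/755)*45 = 25308/151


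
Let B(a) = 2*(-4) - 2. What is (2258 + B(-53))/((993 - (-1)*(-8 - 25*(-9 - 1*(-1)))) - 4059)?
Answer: -1124/1437 ≈ -0.78218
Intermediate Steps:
B(a) = -10 (B(a) = -8 - 2 = -10)
(2258 + B(-53))/((993 - (-1)*(-8 - 25*(-9 - 1*(-1)))) - 4059) = (2258 - 10)/((993 - (-1)*(-8 - 25*(-9 - 1*(-1)))) - 4059) = 2248/((993 - (-1)*(-8 - 25*(-9 + 1))) - 4059) = 2248/((993 - (-1)*(-8 - 25*(-8))) - 4059) = 2248/((993 - (-1)*(-8 + 200)) - 4059) = 2248/((993 - (-1)*192) - 4059) = 2248/((993 - 1*(-192)) - 4059) = 2248/((993 + 192) - 4059) = 2248/(1185 - 4059) = 2248/(-2874) = 2248*(-1/2874) = -1124/1437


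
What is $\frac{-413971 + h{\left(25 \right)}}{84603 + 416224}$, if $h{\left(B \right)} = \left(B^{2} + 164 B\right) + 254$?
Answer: $- \frac{408992}{500827} \approx -0.81663$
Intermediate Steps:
$h{\left(B \right)} = 254 + B^{2} + 164 B$
$\frac{-413971 + h{\left(25 \right)}}{84603 + 416224} = \frac{-413971 + \left(254 + 25^{2} + 164 \cdot 25\right)}{84603 + 416224} = \frac{-413971 + \left(254 + 625 + 4100\right)}{500827} = \left(-413971 + 4979\right) \frac{1}{500827} = \left(-408992\right) \frac{1}{500827} = - \frac{408992}{500827}$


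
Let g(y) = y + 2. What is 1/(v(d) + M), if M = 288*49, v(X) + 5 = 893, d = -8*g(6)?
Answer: 1/15000 ≈ 6.6667e-5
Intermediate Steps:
g(y) = 2 + y
d = -64 (d = -8*(2 + 6) = -8*8 = -64)
v(X) = 888 (v(X) = -5 + 893 = 888)
M = 14112
1/(v(d) + M) = 1/(888 + 14112) = 1/15000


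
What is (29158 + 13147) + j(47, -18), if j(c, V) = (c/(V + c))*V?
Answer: 1225999/29 ≈ 42276.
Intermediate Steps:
j(c, V) = V*c/(V + c)
(29158 + 13147) + j(47, -18) = (29158 + 13147) - 18*47/(-18 + 47) = 42305 - 18*47/29 = 42305 - 18*47*1/29 = 42305 - 846/29 = 1225999/29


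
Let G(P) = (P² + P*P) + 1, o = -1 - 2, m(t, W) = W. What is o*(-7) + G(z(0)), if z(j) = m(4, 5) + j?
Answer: 72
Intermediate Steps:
o = -3
z(j) = 5 + j
G(P) = 1 + 2*P² (G(P) = (P² + P²) + 1 = 2*P² + 1 = 1 + 2*P²)
o*(-7) + G(z(0)) = -3*(-7) + (1 + 2*(5 + 0)²) = 21 + (1 + 2*5²) = 21 + (1 + 2*25) = 21 + (1 + 50) = 21 + 51 = 72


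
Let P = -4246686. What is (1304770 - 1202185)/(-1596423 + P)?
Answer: -34195/1947703 ≈ -0.017557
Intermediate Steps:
(1304770 - 1202185)/(-1596423 + P) = (1304770 - 1202185)/(-1596423 - 4246686) = 102585/(-5843109) = 102585*(-1/5843109) = -34195/1947703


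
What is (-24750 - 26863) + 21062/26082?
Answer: -673074602/13041 ≈ -51612.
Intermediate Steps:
(-24750 - 26863) + 21062/26082 = -51613 + 21062*(1/26082) = -51613 + 10531/13041 = -673074602/13041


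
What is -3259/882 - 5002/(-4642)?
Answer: -5358257/2047122 ≈ -2.6175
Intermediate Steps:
-3259/882 - 5002/(-4642) = -3259*1/882 - 5002*(-1/4642) = -3259/882 + 2501/2321 = -5358257/2047122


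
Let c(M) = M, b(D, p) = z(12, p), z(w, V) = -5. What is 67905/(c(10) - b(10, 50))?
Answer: 4527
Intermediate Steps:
b(D, p) = -5
67905/(c(10) - b(10, 50)) = 67905/(10 - 1*(-5)) = 67905/(10 + 5) = 67905/15 = 67905*(1/15) = 4527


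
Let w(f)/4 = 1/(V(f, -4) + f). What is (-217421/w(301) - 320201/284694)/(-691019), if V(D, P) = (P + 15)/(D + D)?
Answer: 5608402673638535/236861671675944 ≈ 23.678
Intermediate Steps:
V(D, P) = (15 + P)/(2*D) (V(D, P) = (15 + P)/((2*D)) = (15 + P)*(1/(2*D)) = (15 + P)/(2*D))
w(f) = 4/(f + 11/(2*f)) (w(f) = 4/((15 - 4)/(2*f) + f) = 4/((½)*11/f + f) = 4/(11/(2*f) + f) = 4/(f + 11/(2*f)))
(-217421/w(301) - 320201/284694)/(-691019) = (-217421/(8*301/(11 + 2*301²)) - 320201/284694)/(-691019) = (-217421/(8*301/(11 + 2*90601)) - 320201*1/284694)*(-1/691019) = (-217421/(8*301/(11 + 181202)) - 320201/284694)*(-1/691019) = (-217421/(8*301/181213) - 320201/284694)*(-1/691019) = (-217421/(8*301*(1/181213)) - 320201/284694)*(-1/691019) = (-217421/2408/181213 - 320201/284694)*(-1/691019) = (-217421*181213/2408 - 320201/284694)*(-1/691019) = (-39399511673/2408 - 320201/284694)*(-1/691019) = -5608402673638535/342771576*(-1/691019) = 5608402673638535/236861671675944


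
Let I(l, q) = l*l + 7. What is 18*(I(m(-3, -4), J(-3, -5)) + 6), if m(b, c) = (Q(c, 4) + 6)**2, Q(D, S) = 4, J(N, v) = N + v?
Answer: 180234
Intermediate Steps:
m(b, c) = 100 (m(b, c) = (4 + 6)**2 = 10**2 = 100)
I(l, q) = 7 + l**2 (I(l, q) = l**2 + 7 = 7 + l**2)
18*(I(m(-3, -4), J(-3, -5)) + 6) = 18*((7 + 100**2) + 6) = 18*((7 + 10000) + 6) = 18*(10007 + 6) = 18*10013 = 180234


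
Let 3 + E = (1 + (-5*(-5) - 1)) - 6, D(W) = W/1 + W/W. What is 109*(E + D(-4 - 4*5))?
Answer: -763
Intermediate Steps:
D(W) = 1 + W (D(W) = W*1 + 1 = W + 1 = 1 + W)
E = 16 (E = -3 + ((1 + (-5*(-5) - 1)) - 6) = -3 + ((1 + (25 - 1)) - 6) = -3 + ((1 + 24) - 6) = -3 + (25 - 6) = -3 + 19 = 16)
109*(E + D(-4 - 4*5)) = 109*(16 + (1 + (-4 - 4*5))) = 109*(16 + (1 + (-4 - 20))) = 109*(16 + (1 - 24)) = 109*(16 - 23) = 109*(-7) = -763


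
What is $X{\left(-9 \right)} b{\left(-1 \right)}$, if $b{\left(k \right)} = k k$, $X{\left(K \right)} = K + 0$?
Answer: $-9$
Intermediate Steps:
$X{\left(K \right)} = K$
$b{\left(k \right)} = k^{2}$
$X{\left(-9 \right)} b{\left(-1 \right)} = - 9 \left(-1\right)^{2} = \left(-9\right) 1 = -9$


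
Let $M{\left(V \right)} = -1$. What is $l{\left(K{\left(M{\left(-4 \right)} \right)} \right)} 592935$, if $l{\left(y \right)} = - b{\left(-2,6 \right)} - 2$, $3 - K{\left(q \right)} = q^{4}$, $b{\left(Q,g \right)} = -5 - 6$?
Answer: $5336415$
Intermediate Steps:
$b{\left(Q,g \right)} = -11$ ($b{\left(Q,g \right)} = -5 - 6 = -11$)
$K{\left(q \right)} = 3 - q^{4}$
$l{\left(y \right)} = 9$ ($l{\left(y \right)} = \left(-1\right) \left(-11\right) - 2 = 11 - 2 = 9$)
$l{\left(K{\left(M{\left(-4 \right)} \right)} \right)} 592935 = 9 \cdot 592935 = 5336415$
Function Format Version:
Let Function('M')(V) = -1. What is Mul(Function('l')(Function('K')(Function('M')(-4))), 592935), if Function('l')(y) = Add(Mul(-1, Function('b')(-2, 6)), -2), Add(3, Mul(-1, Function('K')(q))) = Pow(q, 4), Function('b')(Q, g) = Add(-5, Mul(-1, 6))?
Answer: 5336415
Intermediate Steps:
Function('b')(Q, g) = -11 (Function('b')(Q, g) = Add(-5, -6) = -11)
Function('K')(q) = Add(3, Mul(-1, Pow(q, 4)))
Function('l')(y) = 9 (Function('l')(y) = Add(Mul(-1, -11), -2) = Add(11, -2) = 9)
Mul(Function('l')(Function('K')(Function('M')(-4))), 592935) = Mul(9, 592935) = 5336415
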